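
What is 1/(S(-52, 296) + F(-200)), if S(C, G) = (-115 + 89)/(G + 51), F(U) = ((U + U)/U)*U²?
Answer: 347/27759974 ≈ 1.2500e-5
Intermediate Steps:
F(U) = 2*U² (F(U) = ((2*U)/U)*U² = 2*U²)
S(C, G) = -26/(51 + G)
1/(S(-52, 296) + F(-200)) = 1/(-26/(51 + 296) + 2*(-200)²) = 1/(-26/347 + 2*40000) = 1/(-26*1/347 + 80000) = 1/(-26/347 + 80000) = 1/(27759974/347) = 347/27759974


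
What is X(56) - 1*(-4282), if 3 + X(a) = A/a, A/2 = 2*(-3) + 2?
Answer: 29952/7 ≈ 4278.9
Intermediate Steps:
A = -8 (A = 2*(2*(-3) + 2) = 2*(-6 + 2) = 2*(-4) = -8)
X(a) = -3 - 8/a
X(56) - 1*(-4282) = (-3 - 8/56) - 1*(-4282) = (-3 - 8*1/56) + 4282 = (-3 - ⅐) + 4282 = -22/7 + 4282 = 29952/7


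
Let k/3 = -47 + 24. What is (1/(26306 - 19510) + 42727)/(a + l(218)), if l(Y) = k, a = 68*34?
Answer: 290372693/15243428 ≈ 19.049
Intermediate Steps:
a = 2312
k = -69 (k = 3*(-47 + 24) = 3*(-23) = -69)
l(Y) = -69
(1/(26306 - 19510) + 42727)/(a + l(218)) = (1/(26306 - 19510) + 42727)/(2312 - 69) = (1/6796 + 42727)/2243 = (1/6796 + 42727)*(1/2243) = (290372693/6796)*(1/2243) = 290372693/15243428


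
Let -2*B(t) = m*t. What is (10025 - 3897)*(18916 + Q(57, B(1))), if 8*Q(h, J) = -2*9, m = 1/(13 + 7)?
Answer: 115903460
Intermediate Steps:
m = 1/20 ≈ 0.050000
B(t) = -t/40
Q(h, J) = -9/4 (Q(h, J) = (-2*9)/8 = (⅛)*(-18) = -9/4)
(10025 - 3897)*(18916 + Q(57, B(1))) = (10025 - 3897)*(18916 - 9/4) = 6128*(75655/4) = 115903460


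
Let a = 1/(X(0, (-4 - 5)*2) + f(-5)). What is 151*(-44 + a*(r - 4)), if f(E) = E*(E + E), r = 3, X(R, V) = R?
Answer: -332351/50 ≈ -6647.0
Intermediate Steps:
f(E) = 2*E² (f(E) = E*(2*E) = 2*E²)
a = 1/50 (a = 1/(0 + 2*(-5)²) = 1/(0 + 2*25) = 1/(0 + 50) = 1/50 ≈ 0.020000)
151*(-44 + a*(r - 4)) = 151*(-44 + (3 - 4)/50) = 151*(-44 + (1/50)*(-1)) = 151*(-44 - 1/50) = 151*(-2201/50) = -332351/50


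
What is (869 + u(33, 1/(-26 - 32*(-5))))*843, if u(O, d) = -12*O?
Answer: 398739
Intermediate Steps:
(869 + u(33, 1/(-26 - 32*(-5))))*843 = (869 - 12*33)*843 = (869 - 396)*843 = 473*843 = 398739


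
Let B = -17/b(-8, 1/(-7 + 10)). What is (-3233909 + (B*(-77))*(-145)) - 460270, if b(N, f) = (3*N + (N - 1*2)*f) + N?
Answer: -391013559/106 ≈ -3.6888e+6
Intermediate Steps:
b(N, f) = 4*N + f*(-2 + N) (b(N, f) = (3*N + (N - 2)*f) + N = (3*N + (-2 + N)*f) + N = (3*N + f*(-2 + N)) + N = 4*N + f*(-2 + N))
B = 51/106 (B = -17/(-2/(-7 + 10) + 4*(-8) - 8/(-7 + 10)) = -17/(-2/3 - 32 - 8/3) = -17/(-2*⅓ - 32 - 8*⅓) = -17/(-⅔ - 32 - 8/3) = -17/(-106/3) = -17*(-3/106) = 51/106 ≈ 0.48113)
(-3233909 + (B*(-77))*(-145)) - 460270 = (-3233909 + ((51/106)*(-77))*(-145)) - 460270 = (-3233909 - 3927/106*(-145)) - 460270 = (-3233909 + 569415/106) - 460270 = -342224939/106 - 460270 = -391013559/106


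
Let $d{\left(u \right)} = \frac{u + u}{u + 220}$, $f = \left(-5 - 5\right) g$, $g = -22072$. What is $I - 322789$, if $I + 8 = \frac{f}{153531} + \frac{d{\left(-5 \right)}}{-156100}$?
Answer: $- \frac{23761122714720217}{73610437950} \approx -3.228 \cdot 10^{5}$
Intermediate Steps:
$f = 220720$ ($f = \left(-5 - 5\right) \left(-22072\right) = \left(-10\right) \left(-22072\right) = 220720$)
$d{\left(u \right)} = \frac{2 u}{220 + u}$
$I = - \frac{483059277667}{73610437950}$ ($I = -8 + \left(\frac{220720}{153531} + \frac{2 \left(-5\right) \frac{1}{220 - 5}}{-156100}\right) = -8 + \left(220720 \cdot \frac{1}{153531} + 2 \left(-5\right) \frac{1}{215} \left(- \frac{1}{156100}\right)\right) = -8 + \left(\frac{220720}{153531} + 2 \left(-5\right) \frac{1}{215} \left(- \frac{1}{156100}\right)\right) = -8 + \left(\frac{220720}{153531} - - \frac{1}{3356150}\right) = -8 + \left(\frac{220720}{153531} + \frac{1}{3356150}\right) = -8 + \frac{105824225933}{73610437950} = - \frac{483059277667}{73610437950} \approx -6.5624$)
$I - 322789 = - \frac{483059277667}{73610437950} - 322789 = - \frac{23761122714720217}{73610437950}$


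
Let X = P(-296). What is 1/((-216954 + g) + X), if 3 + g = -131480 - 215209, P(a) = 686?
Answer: -1/562960 ≈ -1.7763e-6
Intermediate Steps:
g = -346692 (g = -3 + (-131480 - 215209) = -3 - 346689 = -346692)
X = 686
1/((-216954 + g) + X) = 1/((-216954 - 346692) + 686) = 1/(-563646 + 686) = 1/(-562960) = -1/562960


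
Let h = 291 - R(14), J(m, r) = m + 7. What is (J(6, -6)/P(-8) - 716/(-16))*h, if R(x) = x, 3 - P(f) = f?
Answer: 559817/44 ≈ 12723.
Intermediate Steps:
J(m, r) = 7 + m
P(f) = 3 - f
h = 277 (h = 291 - 1*14 = 291 - 14 = 277)
(J(6, -6)/P(-8) - 716/(-16))*h = ((7 + 6)/(3 - 1*(-8)) - 716/(-16))*277 = (13/(3 + 8) - 716*(-1/16))*277 = (13/11 + 179/4)*277 = (2021/44)*277 = 559817/44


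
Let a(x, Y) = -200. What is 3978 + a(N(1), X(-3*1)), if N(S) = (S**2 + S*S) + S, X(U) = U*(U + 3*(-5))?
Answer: 3778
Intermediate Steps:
X(U) = U*(-15 + U) (X(U) = U*(U - 15) = U*(-15 + U))
N(S) = S + 2*S**2 (N(S) = (S**2 + S**2) + S = 2*S**2 + S = S + 2*S**2)
3978 + a(N(1), X(-3*1)) = 3978 - 200 = 3778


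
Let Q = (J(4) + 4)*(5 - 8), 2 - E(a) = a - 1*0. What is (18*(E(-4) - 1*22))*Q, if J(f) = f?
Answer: 6912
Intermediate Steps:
E(a) = 2 - a (E(a) = 2 - (a - 1*0) = 2 - (a + 0) = 2 - a)
Q = -24 (Q = (4 + 4)*(5 - 8) = 8*(-3) = -24)
(18*(E(-4) - 1*22))*Q = (18*((2 - 1*(-4)) - 1*22))*(-24) = (18*((2 + 4) - 22))*(-24) = (18*(6 - 22))*(-24) = (18*(-16))*(-24) = -288*(-24) = 6912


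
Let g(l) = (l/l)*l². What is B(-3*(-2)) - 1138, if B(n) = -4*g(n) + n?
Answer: -1276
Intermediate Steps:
g(l) = l² (g(l) = 1*l² = l²)
B(n) = n - 4*n² (B(n) = -4*n² + n = n - 4*n²)
B(-3*(-2)) - 1138 = (-3*(-2))*(1 - (-12)*(-2)) - 1138 = 6*(1 - 4*6) - 1138 = 6*(1 - 24) - 1138 = 6*(-23) - 1138 = -138 - 1138 = -1276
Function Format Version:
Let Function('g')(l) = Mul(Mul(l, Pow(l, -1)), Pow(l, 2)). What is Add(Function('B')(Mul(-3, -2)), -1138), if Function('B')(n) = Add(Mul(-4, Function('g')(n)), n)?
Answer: -1276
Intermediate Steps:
Function('g')(l) = Pow(l, 2) (Function('g')(l) = Mul(1, Pow(l, 2)) = Pow(l, 2))
Function('B')(n) = Add(n, Mul(-4, Pow(n, 2))) (Function('B')(n) = Add(Mul(-4, Pow(n, 2)), n) = Add(n, Mul(-4, Pow(n, 2))))
Add(Function('B')(Mul(-3, -2)), -1138) = Add(Mul(Mul(-3, -2), Add(1, Mul(-4, Mul(-3, -2)))), -1138) = Add(Mul(6, Add(1, Mul(-4, 6))), -1138) = Add(Mul(6, Add(1, -24)), -1138) = Add(Mul(6, -23), -1138) = Add(-138, -1138) = -1276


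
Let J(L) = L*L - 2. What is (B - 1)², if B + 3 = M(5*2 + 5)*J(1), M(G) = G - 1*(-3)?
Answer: 484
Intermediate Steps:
M(G) = 3 + G (M(G) = G + 3 = 3 + G)
J(L) = -2 + L² (J(L) = L² - 2 = -2 + L²)
B = -21 (B = -3 + (3 + (5*2 + 5))*(-2 + 1²) = -3 + (3 + (10 + 5))*(-2 + 1) = -3 + (3 + 15)*(-1) = -3 + 18*(-1) = -3 - 18 = -21)
(B - 1)² = (-21 - 1)² = (-22)² = 484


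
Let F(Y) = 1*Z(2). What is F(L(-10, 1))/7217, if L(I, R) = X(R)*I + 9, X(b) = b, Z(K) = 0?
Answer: 0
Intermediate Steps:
L(I, R) = 9 + I*R (L(I, R) = R*I + 9 = I*R + 9 = 9 + I*R)
F(Y) = 0 (F(Y) = 1*0 = 0)
F(L(-10, 1))/7217 = 0/7217 = 0*(1/7217) = 0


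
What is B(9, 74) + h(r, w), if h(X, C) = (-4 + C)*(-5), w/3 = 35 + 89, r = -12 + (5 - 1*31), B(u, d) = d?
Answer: -1766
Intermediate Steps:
r = -38 (r = -12 + (5 - 31) = -12 - 26 = -38)
w = 372 (w = 3*(35 + 89) = 3*124 = 372)
h(X, C) = 20 - 5*C
B(9, 74) + h(r, w) = 74 + (20 - 5*372) = 74 + (20 - 1860) = 74 - 1840 = -1766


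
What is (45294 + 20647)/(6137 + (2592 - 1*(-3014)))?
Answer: 65941/11743 ≈ 5.6153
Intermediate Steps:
(45294 + 20647)/(6137 + (2592 - 1*(-3014))) = 65941/(6137 + (2592 + 3014)) = 65941/(6137 + 5606) = 65941/11743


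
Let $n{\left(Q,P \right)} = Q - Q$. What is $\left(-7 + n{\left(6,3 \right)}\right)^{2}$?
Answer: $49$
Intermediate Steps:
$n{\left(Q,P \right)} = 0$
$\left(-7 + n{\left(6,3 \right)}\right)^{2} = \left(-7 + 0\right)^{2} = \left(-7\right)^{2} = 49$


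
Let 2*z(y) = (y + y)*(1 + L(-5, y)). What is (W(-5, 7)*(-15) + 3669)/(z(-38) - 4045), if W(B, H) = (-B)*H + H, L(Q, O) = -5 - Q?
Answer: -1013/1361 ≈ -0.74431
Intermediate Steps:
W(B, H) = H - B*H (W(B, H) = -B*H + H = H - B*H)
z(y) = y (z(y) = ((y + y)*(1 + (-5 - 1*(-5))))/2 = ((2*y)*(1 + (-5 + 5)))/2 = ((2*y)*(1 + 0))/2 = ((2*y)*1)/2 = (2*y)/2 = y)
(W(-5, 7)*(-15) + 3669)/(z(-38) - 4045) = ((7*(1 - 1*(-5)))*(-15) + 3669)/(-38 - 4045) = ((7*(1 + 5))*(-15) + 3669)/(-4083) = ((7*6)*(-15) + 3669)*(-1/4083) = (42*(-15) + 3669)*(-1/4083) = (-630 + 3669)*(-1/4083) = 3039*(-1/4083) = -1013/1361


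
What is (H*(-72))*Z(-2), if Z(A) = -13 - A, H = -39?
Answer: -30888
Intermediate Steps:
(H*(-72))*Z(-2) = (-39*(-72))*(-13 - 1*(-2)) = 2808*(-13 + 2) = 2808*(-11) = -30888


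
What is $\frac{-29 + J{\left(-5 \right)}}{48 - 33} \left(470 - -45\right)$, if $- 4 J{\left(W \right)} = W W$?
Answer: $- \frac{4841}{4} \approx -1210.3$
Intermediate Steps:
$J{\left(W \right)} = - \frac{W^{2}}{4}$ ($J{\left(W \right)} = - \frac{W W}{4} = - \frac{W^{2}}{4}$)
$\frac{-29 + J{\left(-5 \right)}}{48 - 33} \left(470 - -45\right) = \frac{-29 - \frac{\left(-5\right)^{2}}{4}}{48 - 33} \left(470 - -45\right) = \frac{-29 - \frac{25}{4}}{15} \left(470 + 45\right) = \left(-29 - \frac{25}{4}\right) \frac{1}{15} \cdot 515 = \left(- \frac{141}{4}\right) \frac{1}{15} \cdot 515 = \left(- \frac{47}{20}\right) 515 = - \frac{4841}{4}$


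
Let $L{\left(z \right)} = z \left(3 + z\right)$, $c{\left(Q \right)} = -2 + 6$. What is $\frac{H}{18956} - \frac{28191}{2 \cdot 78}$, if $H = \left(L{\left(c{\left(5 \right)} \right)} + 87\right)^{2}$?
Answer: $- \frac{22180229}{123214} \approx -180.01$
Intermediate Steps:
$c{\left(Q \right)} = 4$
$H = 13225$ ($H = \left(4 \left(3 + 4\right) + 87\right)^{2} = \left(4 \cdot 7 + 87\right)^{2} = \left(28 + 87\right)^{2} = 115^{2} = 13225$)
$\frac{H}{18956} - \frac{28191}{2 \cdot 78} = \frac{13225}{18956} - \frac{28191}{2 \cdot 78} = 13225 \cdot \frac{1}{18956} - \frac{28191}{156} = \frac{13225}{18956} - \frac{9397}{52} = - \frac{22180229}{123214}$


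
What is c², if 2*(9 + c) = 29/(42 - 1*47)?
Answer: 14161/100 ≈ 141.61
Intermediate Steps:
c = -119/10 (c = -9 + (29/(42 - 1*47))/2 = -9 + (29/(42 - 47))/2 = -9 + (29/(-5))/2 = -9 + (29*(-⅕))/2 = -9 + (½)*(-29/5) = -9 - 29/10 = -119/10 ≈ -11.900)
c² = (-119/10)² = 14161/100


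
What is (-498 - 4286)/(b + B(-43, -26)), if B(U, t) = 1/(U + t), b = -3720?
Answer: 330096/256681 ≈ 1.2860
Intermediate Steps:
(-498 - 4286)/(b + B(-43, -26)) = (-498 - 4286)/(-3720 + 1/(-43 - 26)) = -4784/(-3720 + 1/(-69)) = -4784/(-3720 - 1/69) = -4784/(-256681/69) = -4784*(-69/256681) = 330096/256681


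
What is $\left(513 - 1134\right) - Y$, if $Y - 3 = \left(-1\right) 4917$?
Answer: $4293$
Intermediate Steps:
$Y = -4914$ ($Y = 3 - 4917 = -4914$)
$\left(513 - 1134\right) - Y = \left(513 - 1134\right) - -4914 = \left(513 - 1134\right) + 4914 = -621 + 4914 = 4293$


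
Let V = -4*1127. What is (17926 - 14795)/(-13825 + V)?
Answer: -3131/18333 ≈ -0.17078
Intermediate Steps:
V = -4508
(17926 - 14795)/(-13825 + V) = (17926 - 14795)/(-13825 - 4508) = 3131/(-18333) = 3131*(-1/18333) = -3131/18333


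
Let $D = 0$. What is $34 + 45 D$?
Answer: $34$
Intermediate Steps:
$34 + 45 D = 34 + 45 \cdot 0 = 34 + 0 = 34$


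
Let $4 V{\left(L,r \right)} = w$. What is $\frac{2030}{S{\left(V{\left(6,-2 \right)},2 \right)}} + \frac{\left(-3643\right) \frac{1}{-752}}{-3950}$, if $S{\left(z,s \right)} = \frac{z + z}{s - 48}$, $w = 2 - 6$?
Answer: $\frac{138687972357}{2970400} \approx 46690.0$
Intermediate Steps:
$w = -4$ ($w = 2 - 6 = -4$)
$V{\left(L,r \right)} = -1$ ($V{\left(L,r \right)} = \frac{1}{4} \left(-4\right) = -1$)
$S{\left(z,s \right)} = \frac{2 z}{-48 + s}$
$\frac{2030}{S{\left(V{\left(6,-2 \right)},2 \right)}} + \frac{\left(-3643\right) \frac{1}{-752}}{-3950} = \frac{2030}{2 \left(-1\right) \frac{1}{-48 + 2}} + \frac{\left(-3643\right) \frac{1}{-752}}{-3950} = \frac{2030}{2 \left(-1\right) \frac{1}{-46}} + \left(-3643\right) \left(- \frac{1}{752}\right) \left(- \frac{1}{3950}\right) = \frac{2030}{2 \left(-1\right) \left(- \frac{1}{46}\right)} + \frac{3643}{752} \left(- \frac{1}{3950}\right) = 2030 \frac{1}{\frac{1}{23}} - \frac{3643}{2970400} = 2030 \cdot 23 - \frac{3643}{2970400} = 46690 - \frac{3643}{2970400} = \frac{138687972357}{2970400}$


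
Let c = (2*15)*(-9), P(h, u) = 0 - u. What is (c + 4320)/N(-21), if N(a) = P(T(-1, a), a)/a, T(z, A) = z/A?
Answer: -4050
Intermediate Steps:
P(h, u) = -u
N(a) = -1 (N(a) = (-a)/a = -1)
c = -270 (c = 30*(-9) = -270)
(c + 4320)/N(-21) = (-270 + 4320)/(-1) = 4050*(-1) = -4050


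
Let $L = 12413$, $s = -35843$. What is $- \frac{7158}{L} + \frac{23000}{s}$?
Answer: $- \frac{542063194}{444919159} \approx -1.2183$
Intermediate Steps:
$- \frac{7158}{L} + \frac{23000}{s} = - \frac{7158}{12413} + \frac{23000}{-35843} = \left(-7158\right) \frac{1}{12413} + 23000 \left(- \frac{1}{35843}\right) = - \frac{7158}{12413} - \frac{23000}{35843} = - \frac{542063194}{444919159}$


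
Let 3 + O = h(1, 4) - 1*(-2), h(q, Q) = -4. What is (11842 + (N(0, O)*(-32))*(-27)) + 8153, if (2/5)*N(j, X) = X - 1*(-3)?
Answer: 15675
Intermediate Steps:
O = -5 (O = -3 + (-4 - 1*(-2)) = -3 + (-4 + 2) = -3 - 2 = -5)
N(j, X) = 15/2 + 5*X/2 (N(j, X) = 5*(X - 1*(-3))/2 = 5*(X + 3)/2 = 5*(3 + X)/2 = 15/2 + 5*X/2)
(11842 + (N(0, O)*(-32))*(-27)) + 8153 = (11842 + ((15/2 + (5/2)*(-5))*(-32))*(-27)) + 8153 = (11842 + ((15/2 - 25/2)*(-32))*(-27)) + 8153 = (11842 - 5*(-32)*(-27)) + 8153 = (11842 + 160*(-27)) + 8153 = (11842 - 4320) + 8153 = 7522 + 8153 = 15675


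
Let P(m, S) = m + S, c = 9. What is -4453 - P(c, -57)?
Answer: -4405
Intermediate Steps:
P(m, S) = S + m
-4453 - P(c, -57) = -4453 - (-57 + 9) = -4453 - 1*(-48) = -4453 + 48 = -4405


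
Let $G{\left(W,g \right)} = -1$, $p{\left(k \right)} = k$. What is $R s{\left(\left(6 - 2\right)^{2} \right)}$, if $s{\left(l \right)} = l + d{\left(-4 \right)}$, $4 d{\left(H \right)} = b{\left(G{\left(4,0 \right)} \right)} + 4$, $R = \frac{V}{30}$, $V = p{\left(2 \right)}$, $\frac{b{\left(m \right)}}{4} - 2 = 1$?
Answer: $\frac{4}{3} \approx 1.3333$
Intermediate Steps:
$b{\left(m \right)} = 12$ ($b{\left(m \right)} = 8 + 4 \cdot 1 = 8 + 4 = 12$)
$V = 2$
$R = \frac{1}{15}$ ($R = \frac{2}{30} = 2 \cdot \frac{1}{30} = \frac{1}{15} \approx 0.066667$)
$d{\left(H \right)} = 4$ ($d{\left(H \right)} = \frac{12 + 4}{4} = \frac{1}{4} \cdot 16 = 4$)
$s{\left(l \right)} = 4 + l$ ($s{\left(l \right)} = l + 4 = 4 + l$)
$R s{\left(\left(6 - 2\right)^{2} \right)} = \frac{4 + \left(6 - 2\right)^{2}}{15} = \frac{4 + 4^{2}}{15} = \frac{4 + 16}{15} = \frac{1}{15} \cdot 20 = \frac{4}{3}$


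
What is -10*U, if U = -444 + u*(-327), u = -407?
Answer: -1326450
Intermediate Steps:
U = 132645 (U = -444 - 407*(-327) = -444 + 133089 = 132645)
-10*U = -10*132645 = -1326450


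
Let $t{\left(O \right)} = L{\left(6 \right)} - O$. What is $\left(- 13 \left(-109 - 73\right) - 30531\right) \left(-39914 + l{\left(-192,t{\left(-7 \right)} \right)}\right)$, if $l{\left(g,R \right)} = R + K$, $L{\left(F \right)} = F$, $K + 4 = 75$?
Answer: $1121811950$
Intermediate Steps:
$K = 71$ ($K = -4 + 75 = 71$)
$t{\left(O \right)} = 6 - O$
$l{\left(g,R \right)} = 71 + R$ ($l{\left(g,R \right)} = R + 71 = 71 + R$)
$\left(- 13 \left(-109 - 73\right) - 30531\right) \left(-39914 + l{\left(-192,t{\left(-7 \right)} \right)}\right) = \left(- 13 \left(-109 - 73\right) - 30531\right) \left(-39914 + \left(71 + \left(6 - -7\right)\right)\right) = \left(\left(-13\right) \left(-182\right) - 30531\right) \left(-39914 + \left(71 + \left(6 + 7\right)\right)\right) = \left(2366 - 30531\right) \left(-39914 + \left(71 + 13\right)\right) = - 28165 \left(-39914 + 84\right) = \left(-28165\right) \left(-39830\right) = 1121811950$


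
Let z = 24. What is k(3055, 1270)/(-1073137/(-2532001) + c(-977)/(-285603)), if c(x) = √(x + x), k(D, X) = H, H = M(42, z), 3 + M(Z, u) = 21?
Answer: 3989487207760233370153794/93936835478076287843275 + 32958164407785796854*I*√1954/93936835478076287843275 ≈ 42.47 + 0.015509*I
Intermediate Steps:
M(Z, u) = 18 (M(Z, u) = -3 + 21 = 18)
H = 18
k(D, X) = 18
c(x) = √2*√x (c(x) = √(2*x) = √2*√x)
k(3055, 1270)/(-1073137/(-2532001) + c(-977)/(-285603)) = 18/(-1073137/(-2532001) + (√2*√(-977))/(-285603)) = 18/(-1073137*(-1/2532001) + (√2*(I*√977))*(-1/285603)) = 18/(1073137/2532001 + (I*√1954)*(-1/285603)) = 18/(1073137/2532001 - I*√1954/285603)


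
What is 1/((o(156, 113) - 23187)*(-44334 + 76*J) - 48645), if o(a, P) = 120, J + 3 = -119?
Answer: 1/1236480957 ≈ 8.0875e-10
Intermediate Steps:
J = -122 (J = -3 - 119 = -122)
1/((o(156, 113) - 23187)*(-44334 + 76*J) - 48645) = 1/((120 - 23187)*(-44334 + 76*(-122)) - 48645) = 1/(-23067*(-44334 - 9272) - 48645) = 1/(-23067*(-53606) - 48645) = 1/(1236529602 - 48645) = 1/1236480957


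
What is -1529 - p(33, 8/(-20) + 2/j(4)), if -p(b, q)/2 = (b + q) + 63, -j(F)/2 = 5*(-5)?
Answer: -33443/25 ≈ -1337.7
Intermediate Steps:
j(F) = 50 (j(F) = -10*(-5) = -2*(-25) = 50)
p(b, q) = -126 - 2*b - 2*q (p(b, q) = -2*((b + q) + 63) = -2*(63 + b + q) = -126 - 2*b - 2*q)
-1529 - p(33, 8/(-20) + 2/j(4)) = -1529 - (-126 - 2*33 - 2*(8/(-20) + 2/50)) = -1529 - (-126 - 66 - 2*(8*(-1/20) + 2*(1/50))) = -1529 - (-126 - 66 - 2*(-⅖ + 1/25)) = -1529 - (-126 - 66 - 2*(-9/25)) = -1529 - (-126 - 66 + 18/25) = -1529 - 1*(-4782/25) = -1529 + 4782/25 = -33443/25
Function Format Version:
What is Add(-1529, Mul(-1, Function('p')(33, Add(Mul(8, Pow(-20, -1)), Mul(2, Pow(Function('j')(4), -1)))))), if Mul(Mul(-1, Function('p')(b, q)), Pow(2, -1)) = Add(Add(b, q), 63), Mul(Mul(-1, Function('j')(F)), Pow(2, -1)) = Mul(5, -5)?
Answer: Rational(-33443, 25) ≈ -1337.7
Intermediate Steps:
Function('j')(F) = 50 (Function('j')(F) = Mul(-2, Mul(5, -5)) = Mul(-2, -25) = 50)
Function('p')(b, q) = Add(-126, Mul(-2, b), Mul(-2, q)) (Function('p')(b, q) = Mul(-2, Add(Add(b, q), 63)) = Mul(-2, Add(63, b, q)) = Add(-126, Mul(-2, b), Mul(-2, q)))
Add(-1529, Mul(-1, Function('p')(33, Add(Mul(8, Pow(-20, -1)), Mul(2, Pow(Function('j')(4), -1)))))) = Add(-1529, Mul(-1, Add(-126, Mul(-2, 33), Mul(-2, Add(Mul(8, Pow(-20, -1)), Mul(2, Pow(50, -1))))))) = Add(-1529, Mul(-1, Add(-126, -66, Mul(-2, Add(Mul(8, Rational(-1, 20)), Mul(2, Rational(1, 50))))))) = Add(-1529, Mul(-1, Add(-126, -66, Mul(-2, Add(Rational(-2, 5), Rational(1, 25)))))) = Add(-1529, Mul(-1, Add(-126, -66, Mul(-2, Rational(-9, 25))))) = Add(-1529, Mul(-1, Add(-126, -66, Rational(18, 25)))) = Add(-1529, Mul(-1, Rational(-4782, 25))) = Add(-1529, Rational(4782, 25)) = Rational(-33443, 25)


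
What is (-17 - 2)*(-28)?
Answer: 532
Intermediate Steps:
(-17 - 2)*(-28) = -19*(-28) = 532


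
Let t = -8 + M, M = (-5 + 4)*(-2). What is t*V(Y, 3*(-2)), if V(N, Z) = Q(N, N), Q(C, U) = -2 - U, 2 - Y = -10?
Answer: 84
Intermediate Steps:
Y = 12 (Y = 2 - 1*(-10) = 2 + 10 = 12)
M = 2 (M = -1*(-2) = 2)
V(N, Z) = -2 - N
t = -6 (t = -8 + 2 = -6)
t*V(Y, 3*(-2)) = -6*(-2 - 1*12) = -6*(-2 - 12) = -6*(-14) = 84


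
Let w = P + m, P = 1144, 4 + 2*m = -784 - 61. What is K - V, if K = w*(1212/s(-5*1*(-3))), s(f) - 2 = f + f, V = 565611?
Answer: -8613759/16 ≈ -5.3836e+5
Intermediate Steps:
m = -849/2 (m = -2 + (-784 - 61)/2 = -2 + (½)*(-845) = -2 - 845/2 = -849/2 ≈ -424.50)
s(f) = 2 + 2*f (s(f) = 2 + (f + f) = 2 + 2*f)
w = 1439/2 (w = 1144 - 849/2 = 1439/2 ≈ 719.50)
K = 436017/16 (K = 1439*(1212/(2 + 2*(-5*1*(-3))))/2 = 1439*(1212/(2 + 2*(-5*(-3))))/2 = 1439*(1212/(2 + 2*15))/2 = 1439*(1212/(2 + 30))/2 = 1439*(1212/32)/2 = 1439*(1212*(1/32))/2 = (1439/2)*(303/8) = 436017/16 ≈ 27251.)
K - V = 436017/16 - 1*565611 = 436017/16 - 565611 = -8613759/16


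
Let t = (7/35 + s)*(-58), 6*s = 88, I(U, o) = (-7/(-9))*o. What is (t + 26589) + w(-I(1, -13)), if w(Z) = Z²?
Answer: 10460732/405 ≈ 25829.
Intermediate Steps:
I(U, o) = 7*o/9 (I(U, o) = (-7*(-⅑))*o = 7*o/9)
s = 44/3 (s = (⅙)*88 = 44/3 ≈ 14.667)
t = -12934/15 (t = (7/35 + 44/3)*(-58) = (7*(1/35) + 44/3)*(-58) = (⅕ + 44/3)*(-58) = (223/15)*(-58) = -12934/15 ≈ -862.27)
(t + 26589) + w(-I(1, -13)) = (-12934/15 + 26589) + (-7*(-13)/9)² = 385901/15 + (-1*(-91/9))² = 385901/15 + (91/9)² = 385901/15 + 8281/81 = 10460732/405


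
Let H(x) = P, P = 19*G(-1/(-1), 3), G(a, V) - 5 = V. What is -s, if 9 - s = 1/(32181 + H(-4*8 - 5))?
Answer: -290996/32333 ≈ -9.0000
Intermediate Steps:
G(a, V) = 5 + V
P = 152 (P = 19*(5 + 3) = 19*8 = 152)
H(x) = 152
s = 290996/32333 (s = 9 - 1/(32181 + 152) = 9 - 1/32333 = 290996/32333 ≈ 9.0000)
-s = -1*290996/32333 = -290996/32333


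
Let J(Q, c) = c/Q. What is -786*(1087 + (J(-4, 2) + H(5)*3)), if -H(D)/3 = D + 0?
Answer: -818619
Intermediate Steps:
H(D) = -3*D (H(D) = -3*(D + 0) = -3*D)
-786*(1087 + (J(-4, 2) + H(5)*3)) = -786*(1087 + (2/(-4) - 3*5*3)) = -786*(1087 + (2*(-1/4) - 15*3)) = -786*(1087 + (-1/2 - 45)) = -786*(1087 - 91/2) = -786*2083/2 = -818619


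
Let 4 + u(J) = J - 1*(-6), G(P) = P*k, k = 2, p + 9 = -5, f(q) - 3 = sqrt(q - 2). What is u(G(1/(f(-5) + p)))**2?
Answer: 2*(20*sqrt(7) + 93*I)/(11*sqrt(7) + 57*I) ≈ 3.3403 - 0.15115*I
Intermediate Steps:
f(q) = 3 + sqrt(-2 + q) (f(q) = 3 + sqrt(q - 2) = 3 + sqrt(-2 + q))
p = -14 (p = -9 - 5 = -14)
G(P) = 2*P (G(P) = P*2 = 2*P)
u(J) = 2 + J (u(J) = -4 + (J - 1*(-6)) = -4 + (J + 6) = -4 + (6 + J) = 2 + J)
u(G(1/(f(-5) + p)))**2 = (2 + 2/((3 + sqrt(-2 - 5)) - 14))**2 = (2 + 2/((3 + sqrt(-7)) - 14))**2 = (2 + 2/((3 + I*sqrt(7)) - 14))**2 = (2 + 2/(-11 + I*sqrt(7)))**2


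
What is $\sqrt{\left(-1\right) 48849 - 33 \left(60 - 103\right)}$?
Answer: $3 i \sqrt{5270} \approx 217.78 i$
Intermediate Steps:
$\sqrt{\left(-1\right) 48849 - 33 \left(60 - 103\right)} = \sqrt{-48849 - -1419} = \sqrt{-48849 + 1419} = \sqrt{-47430} = 3 i \sqrt{5270}$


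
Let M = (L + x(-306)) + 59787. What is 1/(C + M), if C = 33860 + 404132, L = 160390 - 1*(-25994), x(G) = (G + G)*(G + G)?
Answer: 1/1058707 ≈ 9.4455e-7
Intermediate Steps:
x(G) = 4*G² (x(G) = (2*G)*(2*G) = 4*G²)
L = 186384 (L = 160390 + 25994 = 186384)
M = 620715 (M = (186384 + 4*(-306)²) + 59787 = (186384 + 4*93636) + 59787 = (186384 + 374544) + 59787 = 560928 + 59787 = 620715)
C = 437992
1/(C + M) = 1/(437992 + 620715) = 1/1058707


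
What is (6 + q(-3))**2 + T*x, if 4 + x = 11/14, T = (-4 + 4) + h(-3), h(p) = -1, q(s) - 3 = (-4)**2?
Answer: 8795/14 ≈ 628.21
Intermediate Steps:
q(s) = 19 (q(s) = 3 + (-4)**2 = 3 + 16 = 19)
T = -1 (T = (-4 + 4) - 1 = 0 - 1 = -1)
x = -45/14 (x = -4 + 11/14 = -45/14 ≈ -3.2143)
(6 + q(-3))**2 + T*x = (6 + 19)**2 - 1*(-45/14) = 25**2 + 45/14 = 625 + 45/14 = 8795/14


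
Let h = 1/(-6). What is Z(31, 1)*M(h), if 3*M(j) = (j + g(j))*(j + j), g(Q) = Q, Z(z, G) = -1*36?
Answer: -4/3 ≈ -1.3333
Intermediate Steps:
Z(z, G) = -36
h = -⅙ ≈ -0.16667
M(j) = 4*j²/3 (M(j) = ((j + j)*(j + j))/3 = ((2*j)*(2*j))/3 = (4*j²)/3 = 4*j²/3)
Z(31, 1)*M(h) = -48*(-⅙)² = -48/36 = -36*1/27 = -4/3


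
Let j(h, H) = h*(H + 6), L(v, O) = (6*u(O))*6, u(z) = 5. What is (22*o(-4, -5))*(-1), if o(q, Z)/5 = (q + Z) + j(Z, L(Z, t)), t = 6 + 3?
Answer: 103290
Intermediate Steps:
t = 9
L(v, O) = 180 (L(v, O) = (6*5)*6 = 30*6 = 180)
j(h, H) = h*(6 + H)
o(q, Z) = 5*q + 935*Z (o(q, Z) = 5*((q + Z) + Z*(6 + 180)) = 5*((Z + q) + Z*186) = 5*((Z + q) + 186*Z) = 5*(q + 187*Z) = 5*q + 935*Z)
(22*o(-4, -5))*(-1) = (22*(5*(-4) + 935*(-5)))*(-1) = (22*(-20 - 4675))*(-1) = (22*(-4695))*(-1) = -103290*(-1) = 103290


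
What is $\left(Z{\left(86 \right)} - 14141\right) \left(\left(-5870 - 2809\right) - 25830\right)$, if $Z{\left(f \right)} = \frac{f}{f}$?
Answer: $487957260$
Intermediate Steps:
$Z{\left(f \right)} = 1$
$\left(Z{\left(86 \right)} - 14141\right) \left(\left(-5870 - 2809\right) - 25830\right) = \left(1 - 14141\right) \left(\left(-5870 - 2809\right) - 25830\right) = - 14140 \left(\left(-5870 - 2809\right) - 25830\right) = - 14140 \left(-8679 - 25830\right) = \left(-14140\right) \left(-34509\right) = 487957260$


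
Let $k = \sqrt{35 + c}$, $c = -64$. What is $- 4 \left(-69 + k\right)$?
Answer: $276 - 4 i \sqrt{29} \approx 276.0 - 21.541 i$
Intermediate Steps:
$k = i \sqrt{29}$ ($k = \sqrt{35 - 64} = \sqrt{-29} = i \sqrt{29} \approx 5.3852 i$)
$- 4 \left(-69 + k\right) = - 4 \left(-69 + i \sqrt{29}\right) = 276 - 4 i \sqrt{29}$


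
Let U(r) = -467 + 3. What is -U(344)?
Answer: 464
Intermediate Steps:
U(r) = -464
-U(344) = -1*(-464) = 464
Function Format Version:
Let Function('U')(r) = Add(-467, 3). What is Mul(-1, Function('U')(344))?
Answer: 464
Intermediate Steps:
Function('U')(r) = -464
Mul(-1, Function('U')(344)) = Mul(-1, -464) = 464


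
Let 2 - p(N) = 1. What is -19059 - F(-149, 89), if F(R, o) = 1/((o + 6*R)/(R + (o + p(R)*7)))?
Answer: -15342548/805 ≈ -19059.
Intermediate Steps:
p(N) = 1 (p(N) = 2 - 1*1 = 2 - 1 = 1)
F(R, o) = (7 + R + o)/(o + 6*R) (F(R, o) = 1/((o + 6*R)/(R + (o + 1*7))) = 1/((o + 6*R)/(R + (o + 7))) = 1/((o + 6*R)/(R + (7 + o))) = 1/((o + 6*R)/(7 + R + o)) = (7 + R + o)/(o + 6*R))
-19059 - F(-149, 89) = -19059 - (7 - 149 + 89)/(89 + 6*(-149)) = -19059 - (-53)/(89 - 894) = -19059 - (-53)/(-805) = -19059 - (-1)*(-53)/805 = -19059 - 1*53/805 = -19059 - 53/805 = -15342548/805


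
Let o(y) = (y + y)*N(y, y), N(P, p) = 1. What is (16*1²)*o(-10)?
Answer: -320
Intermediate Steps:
o(y) = 2*y (o(y) = (y + y)*1 = (2*y)*1 = 2*y)
(16*1²)*o(-10) = (16*1²)*(2*(-10)) = (16*1)*(-20) = 16*(-20) = -320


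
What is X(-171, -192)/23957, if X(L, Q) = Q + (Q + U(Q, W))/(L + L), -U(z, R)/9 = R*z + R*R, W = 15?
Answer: -29789/2731098 ≈ -0.010907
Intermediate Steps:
U(z, R) = -9*R**2 - 9*R*z (U(z, R) = -9*(R*z + R*R) = -9*(R*z + R**2) = -9*(R**2 + R*z) = -9*R**2 - 9*R*z)
X(L, Q) = Q + (-2025 - 134*Q)/(2*L) (X(L, Q) = Q + (Q - 9*15*(15 + Q))/(L + L) = Q + (Q + (-2025 - 135*Q))/((2*L)) = Q + (-2025 - 134*Q)*(1/(2*L)) = Q + (-2025 - 134*Q)/(2*L))
X(-171, -192)/23957 = ((-2025/2 - 67*(-192) - 171*(-192))/(-171))/23957 = -(-2025/2 + 12864 + 32832)/171*(1/23957) = -1/171*89367/2*(1/23957) = -29789/114*1/23957 = -29789/2731098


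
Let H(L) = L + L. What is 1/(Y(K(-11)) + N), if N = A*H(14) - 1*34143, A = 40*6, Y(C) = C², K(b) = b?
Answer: -1/27302 ≈ -3.6627e-5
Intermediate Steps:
H(L) = 2*L
A = 240
N = -27423 (N = 240*(2*14) - 1*34143 = 240*28 - 34143 = 6720 - 34143 = -27423)
1/(Y(K(-11)) + N) = 1/((-11)² - 27423) = 1/(121 - 27423) = 1/(-27302) = -1/27302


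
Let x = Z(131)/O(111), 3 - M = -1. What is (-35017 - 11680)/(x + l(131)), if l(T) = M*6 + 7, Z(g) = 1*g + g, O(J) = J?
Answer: -740481/529 ≈ -1399.8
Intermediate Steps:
M = 4 (M = 3 - 1*(-1) = 3 + 1 = 4)
Z(g) = 2*g (Z(g) = g + g = 2*g)
l(T) = 31 (l(T) = 4*6 + 7 = 24 + 7 = 31)
x = 262/111 (x = (2*131)/111 = 262*(1/111) = 262/111 ≈ 2.3604)
(-35017 - 11680)/(x + l(131)) = (-35017 - 11680)/(262/111 + 31) = -46697/3703/111 = -46697*111/3703 = -740481/529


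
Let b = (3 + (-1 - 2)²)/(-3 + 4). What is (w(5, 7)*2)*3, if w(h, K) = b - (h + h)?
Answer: 12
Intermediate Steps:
b = 12 (b = (3 + (-3)²)/1 = (3 + 9)*1 = 12*1 = 12)
w(h, K) = 12 - 2*h (w(h, K) = 12 - (h + h) = 12 - 2*h)
(w(5, 7)*2)*3 = ((12 - 2*5)*2)*3 = ((12 - 10)*2)*3 = (2*2)*3 = 4*3 = 12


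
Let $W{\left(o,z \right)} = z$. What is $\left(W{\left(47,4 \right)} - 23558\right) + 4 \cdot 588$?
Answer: $-21202$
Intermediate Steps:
$\left(W{\left(47,4 \right)} - 23558\right) + 4 \cdot 588 = \left(4 - 23558\right) + 4 \cdot 588 = -23554 + 2352 = -21202$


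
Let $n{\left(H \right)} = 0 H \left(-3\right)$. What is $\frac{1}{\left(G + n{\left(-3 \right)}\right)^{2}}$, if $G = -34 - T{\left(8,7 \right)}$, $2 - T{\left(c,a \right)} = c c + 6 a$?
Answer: $\frac{1}{4900} \approx 0.00020408$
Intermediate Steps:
$T{\left(c,a \right)} = 2 - c^{2} - 6 a$ ($T{\left(c,a \right)} = 2 - \left(c c + 6 a\right) = 2 - \left(c^{2} + 6 a\right) = 2 - c^{2} - 6 a$)
$n{\left(H \right)} = 0$ ($n{\left(H \right)} = 0 \left(-3\right) = 0$)
$G = 70$ ($G = -34 - \left(2 - 8^{2} - 42\right) = -34 - \left(2 - 64 - 42\right) = -34 - -104 = -34 + 104 = 70$)
$\frac{1}{\left(G + n{\left(-3 \right)}\right)^{2}} = \frac{1}{\left(70 + 0\right)^{2}} = \frac{1}{70^{2}} = \frac{1}{4900}$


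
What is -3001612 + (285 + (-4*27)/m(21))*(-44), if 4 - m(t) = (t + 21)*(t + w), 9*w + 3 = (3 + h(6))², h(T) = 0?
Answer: -455137744/151 ≈ -3.0142e+6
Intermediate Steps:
w = ⅔ (w = -⅓ + (3 + 0)²/9 = -⅓ + (⅑)*3² = -⅓ + (⅑)*9 = -⅓ + 1 = ⅔ ≈ 0.66667)
m(t) = 4 - (21 + t)*(⅔ + t) (m(t) = 4 - (t + 21)*(t + ⅔) = 4 - (21 + t)*(⅔ + t))
-3001612 + (285 + (-4*27)/m(21))*(-44) = -3001612 + (285 + (-4*27)/(-10 - 1*21² - 65/3*21))*(-44) = -3001612 + (285 - 108/(-10 - 1*441 - 455))*(-44) = -3001612 + (285 - 108/(-10 - 441 - 455))*(-44) = -3001612 + (285 - 108/(-906))*(-44) = -3001612 + (285 - 108*(-1/906))*(-44) = -3001612 + (285 + 18/151)*(-44) = -3001612 + (43053/151)*(-44) = -3001612 - 1894332/151 = -455137744/151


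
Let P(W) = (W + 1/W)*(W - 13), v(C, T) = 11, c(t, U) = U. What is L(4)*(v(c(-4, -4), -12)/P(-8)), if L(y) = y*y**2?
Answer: 5632/1365 ≈ 4.1260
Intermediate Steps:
L(y) = y**3
P(W) = (-13 + W)*(W + 1/W) (P(W) = (W + 1/W)*(-13 + W) = (-13 + W)*(W + 1/W))
L(4)*(v(c(-4, -4), -12)/P(-8)) = 4**3*(11/(1 + (-8)**2 - 13*(-8) - 13/(-8))) = 64*(11/(1 + 64 + 104 - 13*(-1/8))) = 64*(11/(1 + 64 + 104 + 13/8)) = 64*(11/(1365/8)) = 64*(11*(8/1365)) = 64*(88/1365) = 5632/1365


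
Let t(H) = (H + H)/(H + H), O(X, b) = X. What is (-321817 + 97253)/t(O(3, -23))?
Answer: -224564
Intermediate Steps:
t(H) = 1 (t(H) = (2*H)/((2*H)) = (2*H)*(1/(2*H)) = 1)
(-321817 + 97253)/t(O(3, -23)) = (-321817 + 97253)/1 = -224564*1 = -224564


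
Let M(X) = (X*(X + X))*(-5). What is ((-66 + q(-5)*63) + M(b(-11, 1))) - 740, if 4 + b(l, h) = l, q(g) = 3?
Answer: -2867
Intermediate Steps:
b(l, h) = -4 + l
M(X) = -10*X² (M(X) = (X*(2*X))*(-5) = (2*X²)*(-5) = -10*X²)
((-66 + q(-5)*63) + M(b(-11, 1))) - 740 = ((-66 + 3*63) - 10*(-4 - 11)²) - 740 = ((-66 + 189) - 10*(-15)²) - 740 = (123 - 10*225) - 740 = (123 - 2250) - 740 = -2127 - 740 = -2867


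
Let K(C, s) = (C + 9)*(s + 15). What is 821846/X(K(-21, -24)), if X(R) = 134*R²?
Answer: 410923/781488 ≈ 0.52582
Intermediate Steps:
K(C, s) = (9 + C)*(15 + s)
821846/X(K(-21, -24)) = 821846/((134*(135 + 9*(-24) + 15*(-21) - 21*(-24))²)) = 821846/((134*(135 - 216 - 315 + 504)²)) = 821846/((134*108²)) = 821846/((134*11664)) = 821846/1562976 = 821846*(1/1562976) = 410923/781488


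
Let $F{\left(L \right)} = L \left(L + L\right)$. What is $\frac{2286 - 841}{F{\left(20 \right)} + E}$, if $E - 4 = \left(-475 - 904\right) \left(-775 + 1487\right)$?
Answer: $- \frac{1445}{981044} \approx -0.0014729$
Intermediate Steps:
$E = -981844$ ($E = 4 + \left(-475 - 904\right) \left(-775 + 1487\right) = 4 - 981848 = -981844$)
$F{\left(L \right)} = 2 L^{2}$ ($F{\left(L \right)} = L 2 L = 2 L^{2}$)
$\frac{2286 - 841}{F{\left(20 \right)} + E} = \frac{2286 - 841}{2 \cdot 20^{2} - 981844} = \frac{1445}{2 \cdot 400 - 981844} = \frac{1445}{800 - 981844} = \frac{1445}{-981044} = 1445 \left(- \frac{1}{981044}\right) = - \frac{1445}{981044}$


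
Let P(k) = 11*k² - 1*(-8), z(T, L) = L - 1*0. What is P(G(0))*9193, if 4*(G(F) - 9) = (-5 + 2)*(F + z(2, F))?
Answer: 8264507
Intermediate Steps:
z(T, L) = L (z(T, L) = L + 0 = L)
G(F) = 9 - 3*F/2 (G(F) = 9 + ((-5 + 2)*(F + F))/4 = 9 + (-6*F)/4 = 9 - 3*F/2)
P(k) = 8 + 11*k² (P(k) = 11*k² + 8 = 8 + 11*k²)
P(G(0))*9193 = (8 + 11*(9 - 3/2*0)²)*9193 = (8 + 11*(9 + 0)²)*9193 = (8 + 11*9²)*9193 = (8 + 11*81)*9193 = (8 + 891)*9193 = 899*9193 = 8264507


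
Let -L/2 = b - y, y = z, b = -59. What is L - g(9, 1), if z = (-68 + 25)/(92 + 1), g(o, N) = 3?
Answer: 10609/93 ≈ 114.08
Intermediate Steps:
z = -43/93 ≈ -0.46237
y = -43/93 ≈ -0.46237
L = 10888/93 (L = -2*(-59 - 1*(-43/93)) = -2*(-59 + 43/93) = -2*(-5444/93) = 10888/93 ≈ 117.08)
L - g(9, 1) = 10888/93 - 1*3 = 10888/93 - 3 = 10609/93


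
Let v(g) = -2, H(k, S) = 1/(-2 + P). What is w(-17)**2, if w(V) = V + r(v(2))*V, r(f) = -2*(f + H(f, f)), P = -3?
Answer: 210681/25 ≈ 8427.2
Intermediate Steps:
H(k, S) = -1/5 (H(k, S) = 1/(-2 - 3) = 1/(-5) = -1/5)
r(f) = 2/5 - 2*f (r(f) = -2*(f - 1/5) = -2*(-1/5 + f) = 2/5 - 2*f)
w(V) = 27*V/5 (w(V) = V + (2/5 - 2*(-2))*V = V + (2/5 + 4)*V = V + 22*V/5 = 27*V/5)
w(-17)**2 = ((27/5)*(-17))**2 = (-459/5)**2 = 210681/25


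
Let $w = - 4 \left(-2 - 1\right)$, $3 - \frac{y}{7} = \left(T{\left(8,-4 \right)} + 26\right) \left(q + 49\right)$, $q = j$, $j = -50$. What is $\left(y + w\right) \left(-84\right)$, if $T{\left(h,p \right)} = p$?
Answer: $-15708$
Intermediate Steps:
$q = -50$
$y = 175$ ($y = 21 - 7 \left(-4 + 26\right) \left(-50 + 49\right) = 21 - 7 \cdot 22 \left(-1\right) = 21 - -154 = 21 + 154 = 175$)
$w = 12$ ($w = \left(-4\right) \left(-3\right) = 12$)
$\left(y + w\right) \left(-84\right) = \left(175 + 12\right) \left(-84\right) = 187 \left(-84\right) = -15708$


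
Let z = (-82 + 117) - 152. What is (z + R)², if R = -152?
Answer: 72361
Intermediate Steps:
z = -117 (z = 35 - 152 = -117)
(z + R)² = (-117 - 152)² = (-269)² = 72361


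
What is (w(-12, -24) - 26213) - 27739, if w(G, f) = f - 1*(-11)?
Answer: -53965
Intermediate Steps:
w(G, f) = 11 + f (w(G, f) = f + 11 = 11 + f)
(w(-12, -24) - 26213) - 27739 = ((11 - 24) - 26213) - 27739 = (-13 - 26213) - 27739 = -26226 - 27739 = -53965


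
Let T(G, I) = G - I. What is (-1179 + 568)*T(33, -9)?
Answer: -25662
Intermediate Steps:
(-1179 + 568)*T(33, -9) = (-1179 + 568)*(33 - 1*(-9)) = -611*(33 + 9) = -611*42 = -25662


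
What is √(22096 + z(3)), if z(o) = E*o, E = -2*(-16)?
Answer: 4*√1387 ≈ 148.97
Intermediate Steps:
E = 32
z(o) = 32*o
√(22096 + z(3)) = √(22096 + 32*3) = √(22096 + 96) = √22192 = 4*√1387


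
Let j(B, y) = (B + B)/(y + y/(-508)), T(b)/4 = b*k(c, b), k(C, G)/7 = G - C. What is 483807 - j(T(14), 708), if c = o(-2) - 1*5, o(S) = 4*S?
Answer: 4823740893/9971 ≈ 4.8378e+5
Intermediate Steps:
c = -13 (c = 4*(-2) - 1*5 = -8 - 5 = -13)
k(C, G) = -7*C + 7*G (k(C, G) = 7*(G - C) = -7*C + 7*G)
T(b) = 4*b*(91 + 7*b) (T(b) = 4*(b*(-7*(-13) + 7*b)) = 4*(b*(91 + 7*b)) = 4*b*(91 + 7*b))
j(B, y) = 1016*B/(507*y) (j(B, y) = (2*B)/(y + y*(-1/508)) = (2*B)/(y - y/508) = (2*B)/((507*y/508)) = (2*B)*(508/(507*y)) = 1016*B/(507*y))
483807 - j(T(14), 708) = 483807 - 1016*28*14*(13 + 14)/(507*708) = 483807 - 1016*28*14*27/(507*708) = 483807 - 1016*10584/(507*708) = 483807 - 1*298704/9971 = 483807 - 298704/9971 = 4823740893/9971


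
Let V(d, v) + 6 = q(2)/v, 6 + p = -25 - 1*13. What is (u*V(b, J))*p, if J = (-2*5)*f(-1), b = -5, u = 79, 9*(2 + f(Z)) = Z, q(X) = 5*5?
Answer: 318054/19 ≈ 16740.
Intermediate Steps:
q(X) = 25
f(Z) = -2 + Z/9
p = -44 (p = -6 + (-25 - 1*13) = -6 + (-25 - 13) = -6 - 38 = -44)
J = 190/9 (J = (-2*5)*(-2 + (1/9)*(-1)) = -10*(-2 - 1/9) = -10*(-19/9) = 190/9 ≈ 21.111)
V(d, v) = -6 + 25/v
(u*V(b, J))*p = (79*(-6 + 25/(190/9)))*(-44) = (79*(-6 + 25*(9/190)))*(-44) = (79*(-6 + 45/38))*(-44) = (79*(-183/38))*(-44) = -14457/38*(-44) = 318054/19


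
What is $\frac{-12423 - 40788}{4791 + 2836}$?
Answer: $- \frac{53211}{7627} \approx -6.9767$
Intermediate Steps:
$\frac{-12423 - 40788}{4791 + 2836} = - \frac{53211}{7627}$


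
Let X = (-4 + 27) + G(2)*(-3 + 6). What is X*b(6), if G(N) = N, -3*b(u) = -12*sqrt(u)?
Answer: 116*sqrt(6) ≈ 284.14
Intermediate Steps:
b(u) = 4*sqrt(u) (b(u) = -(-4)*sqrt(u) = 4*sqrt(u))
X = 29 (X = (-4 + 27) + 2*(-3 + 6) = 23 + 2*3 = 23 + 6 = 29)
X*b(6) = 29*(4*sqrt(6)) = 116*sqrt(6)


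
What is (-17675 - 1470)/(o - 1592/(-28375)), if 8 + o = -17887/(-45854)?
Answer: 109734353750/43296541 ≈ 2534.5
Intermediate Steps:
o = -348945/45854 (o = -8 - 17887/(-45854) = -8 - 17887*(-1/45854) = -8 + 17887/45854 = -348945/45854 ≈ -7.6099)
(-17675 - 1470)/(o - 1592/(-28375)) = (-17675 - 1470)/(-348945/45854 - 1592/(-28375)) = -19145/(-348945/45854 - 1592*(-1/28375)) = -19145/(-348945/45854 + 1592/28375) = -19145/(-43296541/5731750) = -19145*(-5731750/43296541) = 109734353750/43296541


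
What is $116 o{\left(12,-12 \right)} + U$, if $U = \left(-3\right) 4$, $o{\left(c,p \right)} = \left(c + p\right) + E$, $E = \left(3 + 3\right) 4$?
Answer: $2772$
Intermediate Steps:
$E = 24$ ($E = 6 \cdot 4 = 24$)
$o{\left(c,p \right)} = 24 + c + p$ ($o{\left(c,p \right)} = \left(c + p\right) + 24 = 24 + c + p$)
$U = -12$
$116 o{\left(12,-12 \right)} + U = 116 \left(24 + 12 - 12\right) - 12 = 116 \cdot 24 - 12 = 2784 - 12 = 2772$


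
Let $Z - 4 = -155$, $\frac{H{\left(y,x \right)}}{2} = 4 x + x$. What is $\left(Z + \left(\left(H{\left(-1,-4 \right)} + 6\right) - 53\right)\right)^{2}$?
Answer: $56644$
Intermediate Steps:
$H{\left(y,x \right)} = 10 x$ ($H{\left(y,x \right)} = 2 \left(4 x + x\right) = 2 \cdot 5 x = 10 x$)
$Z = -151$ ($Z = 4 - 155 = -151$)
$\left(Z + \left(\left(H{\left(-1,-4 \right)} + 6\right) - 53\right)\right)^{2} = \left(-151 + \left(\left(10 \left(-4\right) + 6\right) - 53\right)\right)^{2} = \left(-151 + \left(\left(-40 + 6\right) - 53\right)\right)^{2} = \left(-151 - 87\right)^{2} = \left(-238\right)^{2} = 56644$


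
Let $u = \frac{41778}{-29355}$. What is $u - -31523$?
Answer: $\frac{308438629}{9785} \approx 31522.0$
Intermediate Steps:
$u = - \frac{13926}{9785}$ ($u = 41778 \left(- \frac{1}{29355}\right) = - \frac{13926}{9785} \approx -1.4232$)
$u - -31523 = - \frac{13926}{9785} - -31523 = - \frac{13926}{9785} + 31523 = \frac{308438629}{9785}$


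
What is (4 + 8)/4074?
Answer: 2/679 ≈ 0.0029455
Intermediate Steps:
(4 + 8)/4074 = (1/4074)*12 = 2/679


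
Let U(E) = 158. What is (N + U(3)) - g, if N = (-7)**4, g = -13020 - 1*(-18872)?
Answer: -3293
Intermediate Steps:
g = 5852 (g = -13020 + 18872 = 5852)
N = 2401
(N + U(3)) - g = (2401 + 158) - 1*5852 = 2559 - 5852 = -3293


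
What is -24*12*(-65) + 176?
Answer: 18896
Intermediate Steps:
-24*12*(-65) + 176 = -288*(-65) + 176 = 18720 + 176 = 18896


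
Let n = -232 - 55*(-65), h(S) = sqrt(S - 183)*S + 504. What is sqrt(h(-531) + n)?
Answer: sqrt(3847 - 531*I*sqrt(714)) ≈ 96.302 - 73.668*I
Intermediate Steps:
h(S) = 504 + S*sqrt(-183 + S) (h(S) = sqrt(-183 + S)*S + 504 = S*sqrt(-183 + S) + 504 = 504 + S*sqrt(-183 + S))
n = 3343 (n = -232 + 3575 = 3343)
sqrt(h(-531) + n) = sqrt((504 - 531*sqrt(-183 - 531)) + 3343) = sqrt((504 - 531*I*sqrt(714)) + 3343) = sqrt(3847 - 531*I*sqrt(714))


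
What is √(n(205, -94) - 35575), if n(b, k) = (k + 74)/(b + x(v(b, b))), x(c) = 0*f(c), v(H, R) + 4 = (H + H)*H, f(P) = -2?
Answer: I*√59801739/41 ≈ 188.61*I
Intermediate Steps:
v(H, R) = -4 + 2*H² (v(H, R) = -4 + (H + H)*H = -4 + (2*H)*H = -4 + 2*H²)
x(c) = 0 (x(c) = 0*(-2) = 0)
n(b, k) = (74 + k)/b (n(b, k) = (k + 74)/(b + 0) = (74 + k)/b)
√(n(205, -94) - 35575) = √((74 - 94)/205 - 35575) = √((1/205)*(-20) - 35575) = √(-4/41 - 35575) = √(-1458579/41) = I*√59801739/41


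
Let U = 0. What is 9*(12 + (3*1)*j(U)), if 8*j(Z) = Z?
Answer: 108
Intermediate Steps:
j(Z) = Z/8
9*(12 + (3*1)*j(U)) = 9*(12 + (3*1)*((⅛)*0)) = 9*(12 + 3*0) = 9*(12 + 0) = 9*12 = 108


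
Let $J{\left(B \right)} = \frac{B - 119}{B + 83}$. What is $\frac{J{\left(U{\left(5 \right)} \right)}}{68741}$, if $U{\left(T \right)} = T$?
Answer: $- \frac{57}{3024604} \approx -1.8845 \cdot 10^{-5}$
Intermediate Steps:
$J{\left(B \right)} = \frac{-119 + B}{83 + B}$
$\frac{J{\left(U{\left(5 \right)} \right)}}{68741} = \frac{\frac{1}{83 + 5} \left(-119 + 5\right)}{68741} = \frac{1}{88} \left(-114\right) \frac{1}{68741} = \left(- \frac{57}{44}\right) \frac{1}{68741} = - \frac{57}{3024604}$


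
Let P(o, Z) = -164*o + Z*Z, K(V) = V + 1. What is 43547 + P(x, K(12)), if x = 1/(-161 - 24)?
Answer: 8087624/185 ≈ 43717.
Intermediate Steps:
K(V) = 1 + V
x = -1/185 (x = 1/(-185) = -1/185 ≈ -0.0054054)
P(o, Z) = Z² - 164*o (P(o, Z) = -164*o + Z² = Z² - 164*o)
43547 + P(x, K(12)) = 43547 + ((1 + 12)² - 164*(-1/185)) = 43547 + (13² + 164/185) = 43547 + (169 + 164/185) = 43547 + 31429/185 = 8087624/185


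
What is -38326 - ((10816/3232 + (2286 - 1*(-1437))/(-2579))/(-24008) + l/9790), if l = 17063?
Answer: -1173261009628818643/30611273277640 ≈ -38328.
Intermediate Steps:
-38326 - ((10816/3232 + (2286 - 1*(-1437))/(-2579))/(-24008) + l/9790) = -38326 - ((10816/3232 + (2286 - 1*(-1437))/(-2579))/(-24008) + 17063/9790) = -38326 - ((10816*(1/3232) + (2286 + 1437)*(-1/2579))*(-1/24008) + 17063*(1/9790)) = -38326 - ((338/101 + 3723*(-1/2579))*(-1/24008) + 17063/9790) = -38326 - ((338/101 - 3723/2579)*(-1/24008) + 17063/9790) = -38326 - ((495679/260479)*(-1/24008) + 17063/9790) = -38326 - (-495679/6253579832 + 17063/9790) = -38326 - 1*53349989988003/30611273277640 = -38326 - 53349989988003/30611273277640 = -1173261009628818643/30611273277640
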